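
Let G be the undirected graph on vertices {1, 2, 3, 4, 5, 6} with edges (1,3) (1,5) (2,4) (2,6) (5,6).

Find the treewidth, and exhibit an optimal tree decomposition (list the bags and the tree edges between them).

Every bag has size at most 2, so the width is 2 − 1 = 1 and tw(G) ≤ 1. G has an edge, so its treewidth is at least 1. Hence tw(G) = 1 exactly.

Treewidth 1.
One such decomposition:
Bags: B1 = {1, 3}  B2 = {1, 5}  B3 = {5, 6}  B4 = {2, 6}  B5 = {2, 4}
Tree: B1–B2, B2–B3, B3–B4, B4–B5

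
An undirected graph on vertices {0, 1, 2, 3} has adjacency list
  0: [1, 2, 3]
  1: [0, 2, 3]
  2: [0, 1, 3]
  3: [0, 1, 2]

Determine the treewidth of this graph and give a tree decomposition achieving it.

With just one bag of size 4, the width is 4 − 1 = 3, so tw(G) ≤ 3. On the other hand G contains the 4-clique {0, 1, 2, 3}. A clique must lie in a single bag of any decomposition, so no decomposition can have width below 3. Hence tw(G) = 3 exactly.

Treewidth 3.
One optimal decomposition is:
Bags: B1 = {0, 1, 2, 3}
Tree: (single bag)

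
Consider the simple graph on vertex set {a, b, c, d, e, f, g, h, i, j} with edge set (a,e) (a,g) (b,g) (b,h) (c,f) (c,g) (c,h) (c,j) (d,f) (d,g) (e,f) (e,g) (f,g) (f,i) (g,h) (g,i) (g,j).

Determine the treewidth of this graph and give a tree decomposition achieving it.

Every bag has size at most 3, so the width is 3 − 1 = 2 and tw(G) ≤ 2. For the lower bound, the 3 vertices {d, f, g} are pairwise adjacent, and any tree decomposition puts a clique entirely inside one bag — forcing width ≥ 2. The upper and lower bounds meet at 2, so that is the treewidth.

Treewidth 2.
One optimal decomposition is:
Bags: B1 = {c, g, j}  B2 = {c, f, g}  B3 = {c, g, h}  B4 = {b, g, h}  B5 = {e, f, g}  B6 = {d, f, g}  B7 = {a, e, g}  B8 = {f, g, i}
Tree: B1–B2, B2–B3, B3–B4, B2–B5, B5–B6, B5–B7, B5–B8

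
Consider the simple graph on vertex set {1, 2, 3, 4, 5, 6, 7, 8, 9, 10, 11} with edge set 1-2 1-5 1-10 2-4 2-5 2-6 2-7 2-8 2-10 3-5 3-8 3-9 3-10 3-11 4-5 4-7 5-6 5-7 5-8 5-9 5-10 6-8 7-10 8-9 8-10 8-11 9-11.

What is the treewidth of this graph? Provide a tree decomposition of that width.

Treewidth 3.
One optimal decomposition is:
Bags: B1 = {3, 5, 8, 10}  B2 = {2, 5, 8, 10}  B3 = {2, 5, 6, 8}  B4 = {3, 5, 8, 9}  B5 = {1, 2, 5, 10}  B6 = {2, 5, 7, 10}  B7 = {3, 8, 9, 11}  B8 = {2, 4, 5, 7}
Tree: B1–B2, B2–B3, B1–B4, B2–B5, B5–B6, B4–B7, B6–B8

Every bag has size at most 4, so the width is 4 − 1 = 3 and tw(G) ≤ 3. On the other hand G contains the 4-clique {3, 8, 9, 11}. A clique must lie in a single bag of any decomposition, so no decomposition can have width below 3. Combining the bounds, tw(G) = 3.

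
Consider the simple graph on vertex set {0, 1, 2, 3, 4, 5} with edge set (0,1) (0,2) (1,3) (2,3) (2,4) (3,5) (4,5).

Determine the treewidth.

2

A width-2 tree decomposition is:
Bags: B1 = {3, 4, 5}  B2 = {2, 3, 4}  B3 = {1, 2, 3}  B4 = {0, 1, 2}
Tree: B1–B2, B2–B3, B3–B4
Every bag has size at most 3, so the width is 3 − 1 = 2 and tw(G) ≤ 2. Since 5–4–2–3–5 is a cycle in G, G is not acyclic. Forests are exactly the graphs of treewidth ≤ 1, so tw(G) ≥ 2. Combining the bounds, tw(G) = 2.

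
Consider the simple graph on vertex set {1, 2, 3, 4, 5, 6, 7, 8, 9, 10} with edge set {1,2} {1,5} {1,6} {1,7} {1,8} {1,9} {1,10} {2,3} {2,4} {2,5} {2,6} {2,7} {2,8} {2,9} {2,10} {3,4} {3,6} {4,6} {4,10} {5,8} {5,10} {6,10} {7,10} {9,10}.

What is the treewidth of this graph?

3

A width-3 tree decomposition is:
Bags: B1 = {2, 3, 4, 6}  B2 = {2, 4, 6, 10}  B3 = {1, 2, 6, 10}  B4 = {1, 2, 9, 10}  B5 = {1, 2, 5, 10}  B6 = {1, 2, 7, 10}  B7 = {1, 2, 5, 8}
Tree: B1–B2, B2–B3, B3–B4, B4–B5, B3–B6, B5–B7
The largest bag has 4 vertices, giving width 3; this decomposition certifies tw(G) ≤ 3. Conversely, {1, 2, 5, 8} is a clique of size 4, and the vertices of any clique must share a bag in every tree decomposition; so some bag has ≥ 4 vertices and tw(G) ≥ 3. Combining the bounds, tw(G) = 3.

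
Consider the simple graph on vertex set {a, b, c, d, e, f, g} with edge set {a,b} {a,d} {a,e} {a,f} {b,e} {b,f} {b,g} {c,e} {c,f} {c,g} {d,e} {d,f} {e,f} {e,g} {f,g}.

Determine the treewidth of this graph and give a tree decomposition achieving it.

The largest bag has 4 vertices, giving width 3; this decomposition certifies tw(G) ≤ 3. Conversely, {a, d, e, f} is a clique of size 4, and the vertices of any clique must share a bag in every tree decomposition; so some bag has ≥ 4 vertices and tw(G) ≥ 3. Hence tw(G) = 3 exactly.

Treewidth 3.
One such decomposition:
Bags: B1 = {a, b, e, f}  B2 = {a, d, e, f}  B3 = {b, e, f, g}  B4 = {c, e, f, g}
Tree: B1–B2, B1–B3, B3–B4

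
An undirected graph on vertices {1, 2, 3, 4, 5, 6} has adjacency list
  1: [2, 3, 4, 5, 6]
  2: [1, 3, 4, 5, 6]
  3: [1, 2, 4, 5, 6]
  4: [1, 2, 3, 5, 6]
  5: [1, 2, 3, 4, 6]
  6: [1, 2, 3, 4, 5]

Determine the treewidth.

5

A width-5 tree decomposition is:
Bags: B1 = {1, 2, 3, 4, 5, 6}
Tree: (single bag)
With just one bag of size 6, the width is 6 − 1 = 5, so tw(G) ≤ 5. For the lower bound, the 6 vertices {1, 2, 3, 4, 5, 6} are pairwise adjacent, and any tree decomposition puts a clique entirely inside one bag — forcing width ≥ 5. Therefore the treewidth is 5.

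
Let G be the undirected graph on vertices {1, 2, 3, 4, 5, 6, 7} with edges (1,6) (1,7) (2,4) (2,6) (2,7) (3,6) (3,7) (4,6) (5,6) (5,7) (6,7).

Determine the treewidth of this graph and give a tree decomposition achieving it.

The largest bag has 3 vertices, giving width 2; this decomposition certifies tw(G) ≤ 2. On the other hand G contains the 3-clique {2, 4, 6}. A clique must lie in a single bag of any decomposition, so no decomposition can have width below 2. Therefore the treewidth is 2.

Treewidth 2.
One such decomposition:
Bags: B1 = {1, 6, 7}  B2 = {2, 6, 7}  B3 = {3, 6, 7}  B4 = {2, 4, 6}  B5 = {5, 6, 7}
Tree: B1–B2, B2–B3, B2–B4, B1–B5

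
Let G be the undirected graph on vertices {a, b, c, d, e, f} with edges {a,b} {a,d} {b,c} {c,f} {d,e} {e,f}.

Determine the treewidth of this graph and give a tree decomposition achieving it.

Treewidth 2.
Bags: B1 = {b, c, f}  B2 = {b, e, f}  B3 = {b, d, e}  B4 = {a, b, d}
Tree: B1–B2, B2–B3, B3–B4

The largest bag has 3 vertices, giving width 2; this decomposition certifies tw(G) ≤ 2. Since b–c–f–e–d–a–b is a cycle in G, G is not acyclic. Forests are exactly the graphs of treewidth ≤ 1, so tw(G) ≥ 2. Hence tw(G) = 2 exactly.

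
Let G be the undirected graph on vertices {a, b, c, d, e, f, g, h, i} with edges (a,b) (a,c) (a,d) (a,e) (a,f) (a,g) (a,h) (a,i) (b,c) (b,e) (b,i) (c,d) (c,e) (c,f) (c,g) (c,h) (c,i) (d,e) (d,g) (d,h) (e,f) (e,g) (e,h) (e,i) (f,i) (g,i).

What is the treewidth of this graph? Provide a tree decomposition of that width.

Treewidth 4.
Bags: B1 = {a, b, c, e, i}  B2 = {a, c, e, g, i}  B3 = {a, c, d, e, g}  B4 = {a, c, d, e, h}  B5 = {a, c, e, f, i}
Tree: B1–B2, B2–B3, B3–B4, B2–B5

The largest bag has 5 vertices, giving width 4; this decomposition certifies tw(G) ≤ 4. On the other hand G contains the 5-clique {a, c, d, e, g}. A clique must lie in a single bag of any decomposition, so no decomposition can have width below 4. Combining the bounds, tw(G) = 4.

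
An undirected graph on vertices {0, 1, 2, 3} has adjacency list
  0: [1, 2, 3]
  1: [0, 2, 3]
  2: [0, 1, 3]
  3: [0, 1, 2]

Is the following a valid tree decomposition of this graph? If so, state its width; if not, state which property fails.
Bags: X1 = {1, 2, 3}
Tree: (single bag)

No — vertex 0 appears in no bag.

A tree decomposition must satisfy three properties: every vertex lies in some bag; for every edge, both endpoints lie together in some bag; and for every vertex, the bags containing it form a connected subtree. Here vertex 0 appears in no bag, so the decomposition is invalid.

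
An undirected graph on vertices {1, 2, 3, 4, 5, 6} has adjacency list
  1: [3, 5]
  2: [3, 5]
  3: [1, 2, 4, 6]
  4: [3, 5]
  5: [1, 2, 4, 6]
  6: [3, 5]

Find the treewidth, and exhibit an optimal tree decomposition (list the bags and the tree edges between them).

Every bag has size at most 3, so the width is 3 − 1 = 2 and tw(G) ≤ 2. The edges 3–4–5–1–3 form a cycle, so G is not a tree and its treewidth is at least 2. Hence tw(G) = 2 exactly.

Treewidth 2.
Bags: B1 = {3, 4, 5}  B2 = {1, 3, 5}  B3 = {2, 3, 5}  B4 = {3, 5, 6}
Tree: B1–B2, B2–B3, B3–B4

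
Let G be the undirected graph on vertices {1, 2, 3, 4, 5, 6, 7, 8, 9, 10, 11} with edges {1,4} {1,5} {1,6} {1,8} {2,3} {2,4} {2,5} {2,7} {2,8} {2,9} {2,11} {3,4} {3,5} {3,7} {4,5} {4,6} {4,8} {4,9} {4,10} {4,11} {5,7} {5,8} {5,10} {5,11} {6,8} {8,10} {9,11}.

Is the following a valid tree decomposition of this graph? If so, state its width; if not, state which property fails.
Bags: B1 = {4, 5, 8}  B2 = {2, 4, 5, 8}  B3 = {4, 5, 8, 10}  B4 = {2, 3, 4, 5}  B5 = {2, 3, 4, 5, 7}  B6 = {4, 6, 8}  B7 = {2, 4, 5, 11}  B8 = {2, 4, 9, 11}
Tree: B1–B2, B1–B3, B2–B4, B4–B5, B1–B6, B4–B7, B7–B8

A tree decomposition must satisfy three properties: every vertex lies in some bag; for every edge, both endpoints lie together in some bag; and for every vertex, the bags containing it form a connected subtree. Here vertex 1 appears in no bag, so the decomposition is invalid.

No — vertex 1 appears in no bag.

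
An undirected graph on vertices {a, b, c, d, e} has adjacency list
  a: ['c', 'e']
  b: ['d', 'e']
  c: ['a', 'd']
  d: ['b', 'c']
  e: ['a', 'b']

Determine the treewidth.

2

A width-2 tree decomposition is:
Bags: B1 = {b, c, d}  B2 = {a, b, c}  B3 = {a, b, e}
Tree: B1–B2, B2–B3
The largest bag has 3 vertices, giving width 2; this decomposition certifies tw(G) ≤ 2. The edges b–d–c–a–e–b form a cycle, so G is not a tree and its treewidth is at least 2. The upper and lower bounds meet at 2, so that is the treewidth.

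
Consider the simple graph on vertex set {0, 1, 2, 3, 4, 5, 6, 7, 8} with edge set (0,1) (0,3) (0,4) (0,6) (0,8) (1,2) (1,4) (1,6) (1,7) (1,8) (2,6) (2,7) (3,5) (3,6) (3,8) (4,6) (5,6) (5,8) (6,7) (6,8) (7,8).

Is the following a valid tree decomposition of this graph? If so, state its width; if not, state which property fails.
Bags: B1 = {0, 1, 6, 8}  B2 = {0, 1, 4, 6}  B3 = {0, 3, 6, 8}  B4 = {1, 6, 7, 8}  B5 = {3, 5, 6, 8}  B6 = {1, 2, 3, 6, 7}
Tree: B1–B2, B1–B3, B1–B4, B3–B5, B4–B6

No — bags containing vertex 3 are not connected in the tree.

A tree decomposition must satisfy three properties: every vertex lies in some bag; for every edge, both endpoints lie together in some bag; and for every vertex, the bags containing it form a connected subtree. Here bags containing vertex 3 are not connected in the tree, so the decomposition is invalid.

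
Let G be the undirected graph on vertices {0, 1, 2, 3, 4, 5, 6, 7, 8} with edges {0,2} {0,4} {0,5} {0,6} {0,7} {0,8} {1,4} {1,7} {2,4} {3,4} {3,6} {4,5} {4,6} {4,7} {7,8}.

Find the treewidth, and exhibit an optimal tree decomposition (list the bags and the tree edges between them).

Treewidth 2.
One such decomposition:
Bags: B1 = {0, 4, 6}  B2 = {0, 4, 7}  B3 = {3, 4, 6}  B4 = {0, 4, 5}  B5 = {0, 7, 8}  B6 = {0, 2, 4}  B7 = {1, 4, 7}
Tree: B1–B2, B1–B3, B1–B4, B2–B5, B1–B6, B2–B7

Each bag holds 3 vertices, so the decomposition has width 2, which upper-bounds the treewidth. Conversely, {0, 7, 8} is a clique of size 3, and the vertices of any clique must share a bag in every tree decomposition; so some bag has ≥ 3 vertices and tw(G) ≥ 2. Combining the bounds, tw(G) = 2.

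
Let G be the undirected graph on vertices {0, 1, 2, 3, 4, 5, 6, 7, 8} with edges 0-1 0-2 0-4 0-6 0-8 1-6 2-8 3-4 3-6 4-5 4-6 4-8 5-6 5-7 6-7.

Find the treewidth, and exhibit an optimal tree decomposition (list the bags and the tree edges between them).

Treewidth 2.
Bags: B1 = {0, 2, 8}  B2 = {0, 4, 8}  B3 = {0, 4, 6}  B4 = {4, 5, 6}  B5 = {3, 4, 6}  B6 = {0, 1, 6}  B7 = {5, 6, 7}
Tree: B1–B2, B2–B3, B3–B4, B3–B5, B3–B6, B4–B7

The largest bag has 3 vertices, giving width 2; this decomposition certifies tw(G) ≤ 2. For the lower bound, the 3 vertices {0, 2, 8} are pairwise adjacent, and any tree decomposition puts a clique entirely inside one bag — forcing width ≥ 2. The upper and lower bounds meet at 2, so that is the treewidth.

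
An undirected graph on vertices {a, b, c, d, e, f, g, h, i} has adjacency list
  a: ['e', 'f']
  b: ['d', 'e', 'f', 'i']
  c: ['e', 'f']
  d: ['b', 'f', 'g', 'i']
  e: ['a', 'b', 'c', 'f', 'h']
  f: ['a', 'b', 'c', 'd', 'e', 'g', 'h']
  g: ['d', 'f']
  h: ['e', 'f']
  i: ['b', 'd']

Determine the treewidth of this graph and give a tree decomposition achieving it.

Treewidth 2.
One optimal decomposition is:
Bags: B1 = {b, e, f}  B2 = {b, d, f}  B3 = {e, f, h}  B4 = {d, f, g}  B5 = {a, e, f}  B6 = {c, e, f}  B7 = {b, d, i}
Tree: B1–B2, B1–B3, B2–B4, B3–B5, B3–B6, B2–B7

Each bag holds 3 vertices, so the decomposition has width 2, which upper-bounds the treewidth. For the lower bound, the 3 vertices {d, f, g} are pairwise adjacent, and any tree decomposition puts a clique entirely inside one bag — forcing width ≥ 2. Hence tw(G) = 2 exactly.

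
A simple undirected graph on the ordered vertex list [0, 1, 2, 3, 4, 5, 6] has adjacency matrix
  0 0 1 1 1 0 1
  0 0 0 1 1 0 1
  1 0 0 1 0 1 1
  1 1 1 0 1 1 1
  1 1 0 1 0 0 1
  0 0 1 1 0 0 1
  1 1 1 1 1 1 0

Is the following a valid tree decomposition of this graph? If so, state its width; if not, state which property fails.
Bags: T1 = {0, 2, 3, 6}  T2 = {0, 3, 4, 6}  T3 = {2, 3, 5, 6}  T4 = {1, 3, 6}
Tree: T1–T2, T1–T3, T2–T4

A tree decomposition must satisfy three properties: every vertex lies in some bag; for every edge, both endpoints lie together in some bag; and for every vertex, the bags containing it form a connected subtree. Here edge (4,1) lies in no bag, so the decomposition is invalid.

No — edge (4,1) lies in no bag.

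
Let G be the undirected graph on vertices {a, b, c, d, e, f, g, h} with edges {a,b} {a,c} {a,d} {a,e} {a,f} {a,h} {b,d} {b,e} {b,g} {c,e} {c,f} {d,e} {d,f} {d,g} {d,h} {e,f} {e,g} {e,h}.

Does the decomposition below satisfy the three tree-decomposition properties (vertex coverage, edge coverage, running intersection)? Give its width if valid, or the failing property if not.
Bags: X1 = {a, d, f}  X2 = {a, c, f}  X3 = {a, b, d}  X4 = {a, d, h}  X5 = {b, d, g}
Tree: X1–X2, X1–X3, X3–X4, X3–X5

A tree decomposition must satisfy three properties: every vertex lies in some bag; for every edge, both endpoints lie together in some bag; and for every vertex, the bags containing it form a connected subtree. Here vertex e appears in no bag, so the decomposition is invalid.

No — vertex e appears in no bag.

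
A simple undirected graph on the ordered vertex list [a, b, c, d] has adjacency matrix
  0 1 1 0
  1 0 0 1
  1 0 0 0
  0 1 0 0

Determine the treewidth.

A width-1 tree decomposition is:
Bags: B1 = {b, d}  B2 = {a, b}  B3 = {a, c}
Tree: B1–B2, B2–B3
Every bag has size at most 2, so the width is 2 − 1 = 1 and tw(G) ≤ 1. G has an edge, so its treewidth is at least 1. Combining the bounds, tw(G) = 1.

1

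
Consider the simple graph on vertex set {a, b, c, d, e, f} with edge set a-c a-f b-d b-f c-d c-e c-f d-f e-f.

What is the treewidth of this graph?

2

A width-2 tree decomposition is:
Bags: B1 = {c, d, f}  B2 = {b, d, f}  B3 = {c, e, f}  B4 = {a, c, f}
Tree: B1–B2, B1–B3, B3–B4
Every bag has size at most 3, so the width is 3 − 1 = 2 and tw(G) ≤ 2. For the lower bound, the 3 vertices {c, d, f} are pairwise adjacent, and any tree decomposition puts a clique entirely inside one bag — forcing width ≥ 2. Hence tw(G) = 2 exactly.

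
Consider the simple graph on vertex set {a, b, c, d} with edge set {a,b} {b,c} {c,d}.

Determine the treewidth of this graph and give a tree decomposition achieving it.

Treewidth 1.
One such decomposition:
Bags: B1 = {a, b}  B2 = {b, c}  B3 = {c, d}
Tree: B1–B2, B2–B3

The largest bag has 2 vertices, giving width 1; this decomposition certifies tw(G) ≤ 1. Any graph with an edge has treewidth ≥ 1, and G has the edge a–b. Therefore the treewidth is 1.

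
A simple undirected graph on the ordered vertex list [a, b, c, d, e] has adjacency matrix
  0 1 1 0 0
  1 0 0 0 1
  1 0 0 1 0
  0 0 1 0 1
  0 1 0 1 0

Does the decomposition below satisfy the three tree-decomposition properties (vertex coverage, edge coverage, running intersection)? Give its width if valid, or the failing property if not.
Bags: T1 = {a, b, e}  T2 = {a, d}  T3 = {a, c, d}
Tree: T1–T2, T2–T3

No — edge (e,d) lies in no bag.

A tree decomposition must satisfy three properties: every vertex lies in some bag; for every edge, both endpoints lie together in some bag; and for every vertex, the bags containing it form a connected subtree. Here edge (e,d) lies in no bag, so the decomposition is invalid.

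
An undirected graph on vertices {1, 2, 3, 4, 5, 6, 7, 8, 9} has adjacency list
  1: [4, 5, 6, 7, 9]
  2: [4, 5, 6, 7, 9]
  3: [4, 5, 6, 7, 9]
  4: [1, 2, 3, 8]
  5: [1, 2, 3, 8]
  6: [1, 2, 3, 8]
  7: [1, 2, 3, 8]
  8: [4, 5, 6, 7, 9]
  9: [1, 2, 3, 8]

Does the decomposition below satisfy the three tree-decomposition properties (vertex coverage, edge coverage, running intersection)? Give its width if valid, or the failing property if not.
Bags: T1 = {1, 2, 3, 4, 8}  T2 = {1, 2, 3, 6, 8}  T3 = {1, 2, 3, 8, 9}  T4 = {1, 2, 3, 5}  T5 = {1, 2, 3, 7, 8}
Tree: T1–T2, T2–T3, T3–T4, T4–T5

A tree decomposition must satisfy three properties: every vertex lies in some bag; for every edge, both endpoints lie together in some bag; and for every vertex, the bags containing it form a connected subtree. Here edge (8,5) lies in no bag, so the decomposition is invalid.

No — edge (8,5) lies in no bag.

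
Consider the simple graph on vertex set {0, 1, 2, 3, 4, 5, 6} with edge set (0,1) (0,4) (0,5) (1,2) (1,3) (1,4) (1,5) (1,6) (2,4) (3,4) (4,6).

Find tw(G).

A width-2 tree decomposition is:
Bags: B1 = {1, 3, 4}  B2 = {0, 1, 4}  B3 = {1, 4, 6}  B4 = {1, 2, 4}  B5 = {0, 1, 5}
Tree: B1–B2, B2–B3, B3–B4, B2–B5
Each bag holds 3 vertices, so the decomposition has width 2, which upper-bounds the treewidth. For the lower bound, the 3 vertices {0, 1, 4} are pairwise adjacent, and any tree decomposition puts a clique entirely inside one bag — forcing width ≥ 2. The upper and lower bounds meet at 2, so that is the treewidth.

2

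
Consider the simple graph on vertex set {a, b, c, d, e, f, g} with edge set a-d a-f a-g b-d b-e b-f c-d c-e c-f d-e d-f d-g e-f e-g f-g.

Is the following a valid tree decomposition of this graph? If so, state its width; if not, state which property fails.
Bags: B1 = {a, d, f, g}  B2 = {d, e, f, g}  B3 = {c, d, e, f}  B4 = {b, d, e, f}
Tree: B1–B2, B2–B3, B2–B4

Yes; width 3.

Vertex coverage: the bags together contain {a, b, c, d, e, f, g}, the full vertex set. Edge coverage: each edge of G has both endpoints in at least one bag. Running intersection: for every vertex, the bags containing it form a connected subtree. All three properties hold, so this is a valid tree decomposition of width max|bag| − 1 = 3, and hence tw(G) ≤ 3.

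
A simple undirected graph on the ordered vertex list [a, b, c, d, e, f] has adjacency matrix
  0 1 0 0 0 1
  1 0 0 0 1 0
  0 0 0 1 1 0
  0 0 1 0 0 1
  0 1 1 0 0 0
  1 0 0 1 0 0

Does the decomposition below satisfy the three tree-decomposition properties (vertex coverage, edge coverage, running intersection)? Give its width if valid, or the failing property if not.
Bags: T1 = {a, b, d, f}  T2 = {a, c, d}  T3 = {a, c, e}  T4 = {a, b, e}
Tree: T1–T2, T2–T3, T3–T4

A tree decomposition must satisfy three properties: every vertex lies in some bag; for every edge, both endpoints lie together in some bag; and for every vertex, the bags containing it form a connected subtree. Here bags containing vertex b are not connected in the tree, so the decomposition is invalid.

No — bags containing vertex b are not connected in the tree.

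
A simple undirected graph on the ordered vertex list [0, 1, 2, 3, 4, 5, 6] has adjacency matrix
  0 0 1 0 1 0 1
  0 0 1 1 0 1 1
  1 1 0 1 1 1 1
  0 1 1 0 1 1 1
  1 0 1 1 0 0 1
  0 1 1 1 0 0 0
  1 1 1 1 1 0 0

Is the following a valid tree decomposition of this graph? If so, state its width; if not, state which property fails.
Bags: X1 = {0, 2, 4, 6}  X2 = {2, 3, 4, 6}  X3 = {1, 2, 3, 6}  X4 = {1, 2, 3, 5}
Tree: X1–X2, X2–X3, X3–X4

Yes; width 3.

Vertex coverage: the bags together contain {0, 1, 2, 3, 4, 5, 6}, the full vertex set. Edge coverage: each edge of G has both endpoints in at least one bag. Running intersection: for every vertex, the bags containing it form a connected subtree. All three properties hold, so this is a valid tree decomposition of width max|bag| − 1 = 3, and hence tw(G) ≤ 3.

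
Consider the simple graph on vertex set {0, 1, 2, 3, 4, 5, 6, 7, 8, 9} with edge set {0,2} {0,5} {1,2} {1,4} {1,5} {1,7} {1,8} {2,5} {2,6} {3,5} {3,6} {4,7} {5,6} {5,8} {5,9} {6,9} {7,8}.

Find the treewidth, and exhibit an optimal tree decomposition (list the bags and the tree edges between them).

Treewidth 2.
One optimal decomposition is:
Bags: B1 = {2, 5, 6}  B2 = {0, 2, 5}  B3 = {1, 2, 5}  B4 = {3, 5, 6}  B5 = {1, 5, 8}  B6 = {5, 6, 9}  B7 = {1, 7, 8}  B8 = {1, 4, 7}
Tree: B1–B2, B1–B3, B1–B4, B3–B5, B1–B6, B5–B7, B7–B8

The largest bag has 3 vertices, giving width 2; this decomposition certifies tw(G) ≤ 2. Conversely, {1, 4, 7} is a clique of size 3, and the vertices of any clique must share a bag in every tree decomposition; so some bag has ≥ 3 vertices and tw(G) ≥ 2. Hence tw(G) = 2 exactly.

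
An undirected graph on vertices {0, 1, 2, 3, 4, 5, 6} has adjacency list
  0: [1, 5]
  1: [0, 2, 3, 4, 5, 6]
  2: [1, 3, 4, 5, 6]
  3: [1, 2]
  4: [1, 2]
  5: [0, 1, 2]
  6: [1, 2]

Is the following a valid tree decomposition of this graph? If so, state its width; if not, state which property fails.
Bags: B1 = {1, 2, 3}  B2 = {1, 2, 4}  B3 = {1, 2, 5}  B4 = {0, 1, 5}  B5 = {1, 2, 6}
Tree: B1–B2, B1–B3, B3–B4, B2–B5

Yes; width 2.

Checking the three conditions: (i) the bags cover all of {0, 1, 2, 3, 4, 5, 6}; (ii) for each edge, some bag contains both endpoints; (iii) the bags containing any fixed vertex form a subtree. All hold, so the decomposition is valid with width 3 − 1 = 2.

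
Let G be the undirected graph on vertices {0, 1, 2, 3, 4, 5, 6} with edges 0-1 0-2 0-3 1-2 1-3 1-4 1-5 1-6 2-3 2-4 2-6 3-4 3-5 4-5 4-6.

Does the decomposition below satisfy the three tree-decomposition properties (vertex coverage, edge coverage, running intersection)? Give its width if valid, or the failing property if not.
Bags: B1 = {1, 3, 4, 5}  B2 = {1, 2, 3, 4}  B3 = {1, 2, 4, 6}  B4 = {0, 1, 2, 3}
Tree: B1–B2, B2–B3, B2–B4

Checking the three conditions: (i) the bags cover all of {0, 1, 2, 3, 4, 5, 6}; (ii) for each edge, some bag contains both endpoints; (iii) the bags containing any fixed vertex form a subtree. All hold, so the decomposition is valid with width 4 − 1 = 3.

Yes; width 3.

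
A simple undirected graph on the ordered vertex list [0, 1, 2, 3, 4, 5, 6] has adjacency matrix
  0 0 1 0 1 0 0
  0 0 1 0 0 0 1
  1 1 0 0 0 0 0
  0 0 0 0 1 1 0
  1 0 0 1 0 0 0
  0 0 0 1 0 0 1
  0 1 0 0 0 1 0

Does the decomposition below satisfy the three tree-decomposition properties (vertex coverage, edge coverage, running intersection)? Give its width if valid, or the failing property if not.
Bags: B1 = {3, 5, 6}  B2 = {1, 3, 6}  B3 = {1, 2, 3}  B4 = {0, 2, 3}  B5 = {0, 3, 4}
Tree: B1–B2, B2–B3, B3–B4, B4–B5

Yes; width 2.

Vertex coverage: the bags together contain {0, 1, 2, 3, 4, 5, 6}, the full vertex set. Edge coverage: each edge of G has both endpoints in at least one bag. Running intersection: for every vertex, the bags containing it form a connected subtree. All three properties hold, so this is a valid tree decomposition of width max|bag| − 1 = 2, and hence tw(G) ≤ 2.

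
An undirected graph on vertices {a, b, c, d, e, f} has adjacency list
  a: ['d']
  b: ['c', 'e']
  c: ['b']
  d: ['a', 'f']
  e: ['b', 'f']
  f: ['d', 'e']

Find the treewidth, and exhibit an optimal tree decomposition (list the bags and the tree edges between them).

Treewidth 1.
One optimal decomposition is:
Bags: B1 = {b, c}  B2 = {b, e}  B3 = {e, f}  B4 = {d, f}  B5 = {a, d}
Tree: B1–B2, B2–B3, B3–B4, B4–B5

Every bag has size at most 2, so the width is 2 − 1 = 1 and tw(G) ≤ 1. Since G has at least one edge (e.g. c–b), it is not an edgeless graph, so tw(G) ≥ 1. Combining the bounds, tw(G) = 1.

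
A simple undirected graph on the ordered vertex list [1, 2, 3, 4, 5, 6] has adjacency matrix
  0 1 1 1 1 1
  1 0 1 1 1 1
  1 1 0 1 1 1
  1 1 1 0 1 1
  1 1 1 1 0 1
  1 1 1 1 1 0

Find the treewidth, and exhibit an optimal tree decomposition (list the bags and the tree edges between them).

With just one bag of size 6, the width is 6 − 1 = 5, so tw(G) ≤ 5. On the other hand G contains the 6-clique {1, 2, 3, 4, 5, 6}. A clique must lie in a single bag of any decomposition, so no decomposition can have width below 5. Hence tw(G) = 5 exactly.

Treewidth 5.
Bags: B1 = {1, 2, 3, 4, 5, 6}
Tree: (single bag)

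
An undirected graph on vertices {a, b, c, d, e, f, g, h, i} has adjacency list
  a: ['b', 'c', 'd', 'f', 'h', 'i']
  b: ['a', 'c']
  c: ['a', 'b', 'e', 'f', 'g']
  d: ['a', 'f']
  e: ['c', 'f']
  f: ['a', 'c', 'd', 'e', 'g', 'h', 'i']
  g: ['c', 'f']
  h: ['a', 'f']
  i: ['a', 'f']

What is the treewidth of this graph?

A width-2 tree decomposition is:
Bags: B1 = {a, c, f}  B2 = {a, d, f}  B3 = {c, e, f}  B4 = {a, b, c}  B5 = {a, f, h}  B6 = {c, f, g}  B7 = {a, f, i}
Tree: B1–B2, B1–B3, B1–B4, B1–B5, B1–B6, B1–B7
The largest bag has 3 vertices, giving width 2; this decomposition certifies tw(G) ≤ 2. On the other hand G contains the 3-clique {c, f, g}. A clique must lie in a single bag of any decomposition, so no decomposition can have width below 2. Combining the bounds, tw(G) = 2.

2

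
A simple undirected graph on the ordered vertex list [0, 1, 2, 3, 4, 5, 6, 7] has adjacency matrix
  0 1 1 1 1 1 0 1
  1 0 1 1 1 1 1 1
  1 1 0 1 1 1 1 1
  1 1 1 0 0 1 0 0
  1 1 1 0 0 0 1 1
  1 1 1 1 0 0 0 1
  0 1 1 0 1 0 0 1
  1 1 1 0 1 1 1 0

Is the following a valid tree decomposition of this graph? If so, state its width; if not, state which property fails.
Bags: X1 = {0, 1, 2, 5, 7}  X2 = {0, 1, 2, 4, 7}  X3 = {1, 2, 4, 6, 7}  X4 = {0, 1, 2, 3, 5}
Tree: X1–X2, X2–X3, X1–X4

Checking the three conditions: (i) the bags cover all of {0, 1, 2, 3, 4, 5, 6, 7}; (ii) for each edge, some bag contains both endpoints; (iii) the bags containing any fixed vertex form a subtree. All hold, so the decomposition is valid with width 5 − 1 = 4.

Yes; width 4.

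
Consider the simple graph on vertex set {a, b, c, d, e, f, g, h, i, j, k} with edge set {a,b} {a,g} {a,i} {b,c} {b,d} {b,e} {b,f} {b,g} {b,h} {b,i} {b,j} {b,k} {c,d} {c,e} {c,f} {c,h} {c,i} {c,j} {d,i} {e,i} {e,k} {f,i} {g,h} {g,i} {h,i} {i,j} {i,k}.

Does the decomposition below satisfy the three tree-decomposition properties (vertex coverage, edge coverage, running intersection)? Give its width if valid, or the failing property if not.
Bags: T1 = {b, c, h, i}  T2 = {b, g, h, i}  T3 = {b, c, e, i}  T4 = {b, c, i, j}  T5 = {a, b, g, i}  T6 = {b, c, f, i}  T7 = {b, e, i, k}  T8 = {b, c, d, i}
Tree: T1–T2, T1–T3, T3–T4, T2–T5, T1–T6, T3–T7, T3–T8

Vertex coverage: the bags together contain {a, b, c, d, e, f, g, h, i, j, k}, the full vertex set. Edge coverage: each edge of G has both endpoints in at least one bag. Running intersection: for every vertex, the bags containing it form a connected subtree. All three properties hold, so this is a valid tree decomposition of width max|bag| − 1 = 3, and hence tw(G) ≤ 3.

Yes; width 3.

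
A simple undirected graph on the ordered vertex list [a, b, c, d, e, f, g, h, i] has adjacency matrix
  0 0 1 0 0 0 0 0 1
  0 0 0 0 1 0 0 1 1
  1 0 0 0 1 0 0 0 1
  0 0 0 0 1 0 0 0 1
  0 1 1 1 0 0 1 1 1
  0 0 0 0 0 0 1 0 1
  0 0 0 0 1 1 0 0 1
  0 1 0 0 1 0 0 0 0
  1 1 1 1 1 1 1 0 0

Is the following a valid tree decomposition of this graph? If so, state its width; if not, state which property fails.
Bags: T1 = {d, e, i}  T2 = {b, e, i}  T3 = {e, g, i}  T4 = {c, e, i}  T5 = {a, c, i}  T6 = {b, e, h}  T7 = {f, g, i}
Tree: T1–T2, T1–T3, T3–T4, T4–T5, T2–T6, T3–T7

Yes; width 2.

Every vertex of G appears in some bag (union = {a, b, c, d, e, f, g, h, i}); every edge is covered by a bag; and for each vertex v the set of bags containing v is connected in the bag tree. The decomposition is therefore valid. The largest bag has 3 vertices, so the width is 2.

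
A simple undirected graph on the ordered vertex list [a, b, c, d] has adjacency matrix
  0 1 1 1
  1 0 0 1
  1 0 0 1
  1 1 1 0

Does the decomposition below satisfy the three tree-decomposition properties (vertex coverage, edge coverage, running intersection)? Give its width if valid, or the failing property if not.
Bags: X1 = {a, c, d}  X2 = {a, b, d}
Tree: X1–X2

Every vertex of G appears in some bag (union = {a, b, c, d}); every edge is covered by a bag; and for each vertex v the set of bags containing v is connected in the bag tree. The decomposition is therefore valid. The largest bag has 3 vertices, so the width is 2.

Yes; width 2.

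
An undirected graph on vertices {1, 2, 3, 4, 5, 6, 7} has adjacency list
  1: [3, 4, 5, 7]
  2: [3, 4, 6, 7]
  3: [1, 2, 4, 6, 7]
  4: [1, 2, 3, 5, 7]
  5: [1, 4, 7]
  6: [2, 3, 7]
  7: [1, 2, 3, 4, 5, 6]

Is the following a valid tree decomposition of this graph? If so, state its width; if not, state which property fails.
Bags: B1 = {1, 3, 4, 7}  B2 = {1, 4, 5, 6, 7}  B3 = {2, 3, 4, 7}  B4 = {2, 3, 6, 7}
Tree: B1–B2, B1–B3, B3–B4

No — bags containing vertex 6 are not connected in the tree.

A tree decomposition must satisfy three properties: every vertex lies in some bag; for every edge, both endpoints lie together in some bag; and for every vertex, the bags containing it form a connected subtree. Here bags containing vertex 6 are not connected in the tree, so the decomposition is invalid.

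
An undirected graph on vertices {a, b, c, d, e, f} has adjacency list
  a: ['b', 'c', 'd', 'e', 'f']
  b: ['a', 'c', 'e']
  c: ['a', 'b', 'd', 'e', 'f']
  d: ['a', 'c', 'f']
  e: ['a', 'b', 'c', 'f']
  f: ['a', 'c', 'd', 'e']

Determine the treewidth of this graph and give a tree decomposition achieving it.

Treewidth 3.
One such decomposition:
Bags: B1 = {a, b, c, e}  B2 = {a, c, e, f}  B3 = {a, c, d, f}
Tree: B1–B2, B2–B3

Each bag holds 4 vertices, so the decomposition has width 3, which upper-bounds the treewidth. Conversely, {a, c, d, f} is a clique of size 4, and the vertices of any clique must share a bag in every tree decomposition; so some bag has ≥ 4 vertices and tw(G) ≥ 3. Hence tw(G) = 3 exactly.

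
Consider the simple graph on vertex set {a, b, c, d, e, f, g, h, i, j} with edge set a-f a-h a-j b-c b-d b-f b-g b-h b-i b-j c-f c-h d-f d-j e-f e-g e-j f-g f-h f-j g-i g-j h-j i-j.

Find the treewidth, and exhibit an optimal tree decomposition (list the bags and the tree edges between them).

Each bag holds 4 vertices, so the decomposition has width 3, which upper-bounds the treewidth. Conversely, {e, f, g, j} is a clique of size 4, and the vertices of any clique must share a bag in every tree decomposition; so some bag has ≥ 4 vertices and tw(G) ≥ 3. Hence tw(G) = 3 exactly.

Treewidth 3.
One optimal decomposition is:
Bags: B1 = {a, f, h, j}  B2 = {b, f, h, j}  B3 = {b, f, g, j}  B4 = {b, g, i, j}  B5 = {b, c, f, h}  B6 = {b, d, f, j}  B7 = {e, f, g, j}
Tree: B1–B2, B2–B3, B3–B4, B2–B5, B3–B6, B3–B7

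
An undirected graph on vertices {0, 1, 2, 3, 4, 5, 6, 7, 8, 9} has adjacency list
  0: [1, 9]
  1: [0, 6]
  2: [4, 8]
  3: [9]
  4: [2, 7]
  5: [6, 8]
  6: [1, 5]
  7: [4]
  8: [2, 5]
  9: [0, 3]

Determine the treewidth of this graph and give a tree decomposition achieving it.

Each bag holds 2 vertices, so the decomposition has width 1, which upper-bounds the treewidth. G has an edge, so its treewidth is at least 1. Therefore the treewidth is 1.

Treewidth 1.
One such decomposition:
Bags: B1 = {4, 7}  B2 = {2, 4}  B3 = {2, 8}  B4 = {5, 8}  B5 = {5, 6}  B6 = {1, 6}  B7 = {0, 1}  B8 = {0, 9}  B9 = {3, 9}
Tree: B1–B2, B2–B3, B3–B4, B4–B5, B5–B6, B6–B7, B7–B8, B8–B9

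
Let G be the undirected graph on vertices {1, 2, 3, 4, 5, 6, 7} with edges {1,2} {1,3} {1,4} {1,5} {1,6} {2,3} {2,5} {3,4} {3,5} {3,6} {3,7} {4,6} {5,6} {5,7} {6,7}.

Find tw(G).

A width-3 tree decomposition is:
Bags: B1 = {1, 3, 5, 6}  B2 = {1, 3, 4, 6}  B3 = {3, 5, 6, 7}  B4 = {1, 2, 3, 5}
Tree: B1–B2, B1–B3, B1–B4
Every bag has size at most 4, so the width is 4 − 1 = 3 and tw(G) ≤ 3. For the lower bound, the 4 vertices {1, 3, 4, 6} are pairwise adjacent, and any tree decomposition puts a clique entirely inside one bag — forcing width ≥ 3. Hence tw(G) = 3 exactly.

3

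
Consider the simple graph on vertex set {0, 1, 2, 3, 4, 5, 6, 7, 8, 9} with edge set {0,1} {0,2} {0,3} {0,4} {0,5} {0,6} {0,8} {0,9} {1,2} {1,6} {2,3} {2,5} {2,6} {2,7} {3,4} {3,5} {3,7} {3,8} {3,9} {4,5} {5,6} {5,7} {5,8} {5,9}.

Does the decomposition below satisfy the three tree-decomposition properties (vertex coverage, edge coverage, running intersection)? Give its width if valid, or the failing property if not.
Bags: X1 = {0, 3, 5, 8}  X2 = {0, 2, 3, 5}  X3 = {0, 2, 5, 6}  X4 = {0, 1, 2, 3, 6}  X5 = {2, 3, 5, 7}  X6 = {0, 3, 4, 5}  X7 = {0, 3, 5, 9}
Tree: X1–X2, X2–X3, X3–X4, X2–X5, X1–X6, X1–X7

A tree decomposition must satisfy three properties: every vertex lies in some bag; for every edge, both endpoints lie together in some bag; and for every vertex, the bags containing it form a connected subtree. Here bags containing vertex 3 are not connected in the tree, so the decomposition is invalid.

No — bags containing vertex 3 are not connected in the tree.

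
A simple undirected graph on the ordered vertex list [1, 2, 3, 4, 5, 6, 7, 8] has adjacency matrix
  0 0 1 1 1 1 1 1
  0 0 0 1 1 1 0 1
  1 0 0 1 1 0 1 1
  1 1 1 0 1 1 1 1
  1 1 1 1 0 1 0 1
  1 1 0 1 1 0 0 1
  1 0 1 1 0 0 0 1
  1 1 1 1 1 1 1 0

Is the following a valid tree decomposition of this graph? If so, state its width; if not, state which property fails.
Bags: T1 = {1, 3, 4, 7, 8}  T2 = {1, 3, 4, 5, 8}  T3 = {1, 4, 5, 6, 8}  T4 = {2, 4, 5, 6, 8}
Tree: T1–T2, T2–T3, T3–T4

Checking the three conditions: (i) the bags cover all of {1, 2, 3, 4, 5, 6, 7, 8}; (ii) for each edge, some bag contains both endpoints; (iii) the bags containing any fixed vertex form a subtree. All hold, so the decomposition is valid with width 5 − 1 = 4.

Yes; width 4.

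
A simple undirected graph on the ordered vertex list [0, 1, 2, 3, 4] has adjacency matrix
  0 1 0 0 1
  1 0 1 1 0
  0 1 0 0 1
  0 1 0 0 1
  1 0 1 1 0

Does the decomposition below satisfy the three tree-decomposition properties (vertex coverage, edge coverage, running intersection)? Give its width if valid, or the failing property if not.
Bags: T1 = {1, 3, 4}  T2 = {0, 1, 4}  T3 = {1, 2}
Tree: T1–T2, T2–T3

A tree decomposition must satisfy three properties: every vertex lies in some bag; for every edge, both endpoints lie together in some bag; and for every vertex, the bags containing it form a connected subtree. Here edge (4,2) lies in no bag, so the decomposition is invalid.

No — edge (4,2) lies in no bag.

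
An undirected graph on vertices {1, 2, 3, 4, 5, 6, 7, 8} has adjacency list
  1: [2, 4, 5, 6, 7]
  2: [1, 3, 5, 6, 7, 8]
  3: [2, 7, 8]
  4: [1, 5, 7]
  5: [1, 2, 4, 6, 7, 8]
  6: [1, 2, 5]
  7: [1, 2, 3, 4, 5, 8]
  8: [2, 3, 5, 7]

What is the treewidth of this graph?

3

A width-3 tree decomposition is:
Bags: B1 = {1, 2, 5, 7}  B2 = {1, 4, 5, 7}  B3 = {2, 5, 7, 8}  B4 = {2, 3, 7, 8}  B5 = {1, 2, 5, 6}
Tree: B1–B2, B1–B3, B3–B4, B1–B5
The largest bag has 4 vertices, giving width 3; this decomposition certifies tw(G) ≤ 3. Conversely, {2, 3, 7, 8} is a clique of size 4, and the vertices of any clique must share a bag in every tree decomposition; so some bag has ≥ 4 vertices and tw(G) ≥ 3. Hence tw(G) = 3 exactly.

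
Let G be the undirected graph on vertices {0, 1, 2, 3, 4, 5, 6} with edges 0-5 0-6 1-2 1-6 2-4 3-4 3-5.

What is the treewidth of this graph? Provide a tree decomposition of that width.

Every bag has size at most 3, so the width is 3 − 1 = 2 and tw(G) ≤ 2. Since 5–3–4–2–1–6–0–5 is a cycle in G, G is not acyclic. Forests are exactly the graphs of treewidth ≤ 1, so tw(G) ≥ 2. Hence tw(G) = 2 exactly.

Treewidth 2.
Bags: B1 = {3, 4, 5}  B2 = {2, 4, 5}  B3 = {1, 2, 5}  B4 = {1, 5, 6}  B5 = {0, 5, 6}
Tree: B1–B2, B2–B3, B3–B4, B4–B5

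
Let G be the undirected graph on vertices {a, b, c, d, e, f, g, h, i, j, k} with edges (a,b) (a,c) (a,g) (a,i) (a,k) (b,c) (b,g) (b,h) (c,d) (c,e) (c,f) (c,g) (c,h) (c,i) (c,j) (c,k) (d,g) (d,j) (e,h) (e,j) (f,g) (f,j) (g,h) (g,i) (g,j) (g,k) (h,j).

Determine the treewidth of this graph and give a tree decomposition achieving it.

Treewidth 3.
One optimal decomposition is:
Bags: B1 = {a, b, c, g}  B2 = {b, c, g, h}  B3 = {c, g, h, j}  B4 = {c, d, g, j}  B5 = {c, e, h, j}  B6 = {c, f, g, j}  B7 = {a, c, g, k}  B8 = {a, c, g, i}
Tree: B1–B2, B2–B3, B3–B4, B3–B5, B4–B6, B1–B7, B1–B8

The largest bag has 4 vertices, giving width 3; this decomposition certifies tw(G) ≤ 3. Conversely, {c, d, g, j} is a clique of size 4, and the vertices of any clique must share a bag in every tree decomposition; so some bag has ≥ 4 vertices and tw(G) ≥ 3. The upper and lower bounds meet at 3, so that is the treewidth.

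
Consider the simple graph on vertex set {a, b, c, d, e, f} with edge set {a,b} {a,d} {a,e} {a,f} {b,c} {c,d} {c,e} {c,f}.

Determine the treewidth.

2

A width-2 tree decomposition is:
Bags: B1 = {a, c, d}  B2 = {a, c, e}  B3 = {a, b, c}  B4 = {a, c, f}
Tree: B1–B2, B2–B3, B3–B4
Each bag holds 3 vertices, so the decomposition has width 2, which upper-bounds the treewidth. Since d–a–e–c–d is a cycle in G, G is not acyclic. Forests are exactly the graphs of treewidth ≤ 1, so tw(G) ≥ 2. Hence tw(G) = 2 exactly.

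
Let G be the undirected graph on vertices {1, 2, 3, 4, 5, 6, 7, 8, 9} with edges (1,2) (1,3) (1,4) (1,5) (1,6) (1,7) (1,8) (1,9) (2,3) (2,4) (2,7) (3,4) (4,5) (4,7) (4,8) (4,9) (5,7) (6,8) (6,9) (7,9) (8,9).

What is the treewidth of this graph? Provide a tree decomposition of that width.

Every bag has size at most 4, so the width is 4 − 1 = 3 and tw(G) ≤ 3. On the other hand G contains the 4-clique {1, 4, 8, 9}. A clique must lie in a single bag of any decomposition, so no decomposition can have width below 3. Combining the bounds, tw(G) = 3.

Treewidth 3.
One optimal decomposition is:
Bags: B1 = {1, 4, 7, 9}  B2 = {1, 2, 4, 7}  B3 = {1, 4, 5, 7}  B4 = {1, 2, 3, 4}  B5 = {1, 4, 8, 9}  B6 = {1, 6, 8, 9}
Tree: B1–B2, B2–B3, B2–B4, B1–B5, B5–B6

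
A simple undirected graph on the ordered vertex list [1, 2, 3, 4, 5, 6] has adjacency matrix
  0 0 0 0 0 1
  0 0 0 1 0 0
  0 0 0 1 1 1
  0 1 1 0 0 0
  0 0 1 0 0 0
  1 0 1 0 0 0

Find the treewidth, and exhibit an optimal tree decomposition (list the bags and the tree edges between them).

Treewidth 1.
Bags: B1 = {3, 4}  B2 = {3, 5}  B3 = {3, 6}  B4 = {2, 4}  B5 = {1, 6}
Tree: B1–B2, B2–B3, B1–B4, B3–B5

Every bag has size at most 2, so the width is 2 − 1 = 1 and tw(G) ≤ 1. Since G has at least one edge (e.g. 4–3), it is not an edgeless graph, so tw(G) ≥ 1. The upper and lower bounds meet at 1, so that is the treewidth.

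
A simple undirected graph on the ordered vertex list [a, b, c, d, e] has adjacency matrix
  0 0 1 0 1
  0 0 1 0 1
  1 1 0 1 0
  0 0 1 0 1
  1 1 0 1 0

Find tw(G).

A width-2 tree decomposition is:
Bags: B1 = {b, c, e}  B2 = {c, d, e}  B3 = {a, c, e}
Tree: B1–B2, B2–B3
The largest bag has 3 vertices, giving width 2; this decomposition certifies tw(G) ≤ 2. Since c–b–e–d–c is a cycle in G, G is not acyclic. Forests are exactly the graphs of treewidth ≤ 1, so tw(G) ≥ 2. The upper and lower bounds meet at 2, so that is the treewidth.

2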